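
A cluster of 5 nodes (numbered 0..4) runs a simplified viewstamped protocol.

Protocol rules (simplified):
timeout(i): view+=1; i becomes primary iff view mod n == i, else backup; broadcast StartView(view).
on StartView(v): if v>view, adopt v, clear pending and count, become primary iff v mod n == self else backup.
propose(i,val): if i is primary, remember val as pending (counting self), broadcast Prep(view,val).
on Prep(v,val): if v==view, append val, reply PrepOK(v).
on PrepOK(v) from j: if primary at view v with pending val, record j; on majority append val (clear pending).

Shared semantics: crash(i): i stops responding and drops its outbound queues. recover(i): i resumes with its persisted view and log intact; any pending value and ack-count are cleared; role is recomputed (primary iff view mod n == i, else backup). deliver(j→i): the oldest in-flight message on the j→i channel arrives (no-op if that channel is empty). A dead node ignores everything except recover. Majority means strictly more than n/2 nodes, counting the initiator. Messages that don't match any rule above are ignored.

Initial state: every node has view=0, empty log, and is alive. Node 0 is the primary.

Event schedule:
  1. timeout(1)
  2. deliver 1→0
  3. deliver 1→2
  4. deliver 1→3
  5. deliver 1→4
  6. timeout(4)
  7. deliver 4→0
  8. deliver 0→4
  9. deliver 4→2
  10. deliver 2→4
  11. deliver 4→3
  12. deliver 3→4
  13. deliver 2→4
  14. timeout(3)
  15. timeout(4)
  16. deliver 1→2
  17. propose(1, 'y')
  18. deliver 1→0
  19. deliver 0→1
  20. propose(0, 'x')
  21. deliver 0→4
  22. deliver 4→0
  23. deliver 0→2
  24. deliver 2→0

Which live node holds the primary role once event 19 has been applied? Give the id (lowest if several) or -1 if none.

1

1. timeout(1):  <1:prim v1 ->
2. deliver 1→0:  <0:back v1 ->
3. deliver 1→2:  <2:back v1 ->
4. deliver 1→3:  <3:back v1 ->
5. deliver 1→4:  <4:back v1 ->
6. timeout(4):  <4:back v2 ->
7. deliver 4→0:  <0:back v2 ->
8. deliver 0→4:  nop
9. deliver 4→2:  <2:prim v2 ->
10. deliver 2→4:  nop
11. deliver 4→3:  <3:back v2 ->
12. deliver 3→4:  nop
13. deliver 2→4:  nop
14. timeout(3):  <3:prim v3 ->
15. timeout(4):  <4:back v3 ->
16. deliver 1→2:  nop
17. propose(1,'y'):  nop
18. deliver 1→0:  nop
19. deliver 0→1:  nop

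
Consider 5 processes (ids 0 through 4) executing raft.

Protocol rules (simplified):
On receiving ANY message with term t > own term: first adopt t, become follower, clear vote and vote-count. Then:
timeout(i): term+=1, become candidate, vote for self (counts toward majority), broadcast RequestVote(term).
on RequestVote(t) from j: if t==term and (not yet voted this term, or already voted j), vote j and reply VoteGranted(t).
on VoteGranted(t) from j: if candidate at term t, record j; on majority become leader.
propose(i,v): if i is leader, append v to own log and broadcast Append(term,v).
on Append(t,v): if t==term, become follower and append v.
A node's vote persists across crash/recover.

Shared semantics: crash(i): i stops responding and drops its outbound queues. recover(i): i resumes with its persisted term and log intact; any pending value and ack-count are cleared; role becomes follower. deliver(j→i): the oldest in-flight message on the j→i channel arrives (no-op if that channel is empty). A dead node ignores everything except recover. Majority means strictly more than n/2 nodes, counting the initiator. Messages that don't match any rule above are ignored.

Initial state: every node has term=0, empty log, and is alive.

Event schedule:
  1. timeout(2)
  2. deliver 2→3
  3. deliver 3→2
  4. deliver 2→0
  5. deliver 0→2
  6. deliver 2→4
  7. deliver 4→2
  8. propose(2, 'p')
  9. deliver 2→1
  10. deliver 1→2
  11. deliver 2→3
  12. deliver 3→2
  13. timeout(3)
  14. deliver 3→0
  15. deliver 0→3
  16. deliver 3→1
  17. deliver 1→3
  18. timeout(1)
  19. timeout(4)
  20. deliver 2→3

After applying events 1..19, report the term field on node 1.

1. timeout(2):  <2:cand t1 ->
2. deliver 2→3:  <3:foll t1 ->
3. deliver 3→2:  nop
4. deliver 2→0:  <0:foll t1 ->
5. deliver 0→2:  <2:lead t1 ->
6. deliver 2→4:  <4:foll t1 ->
7. deliver 4→2:  nop
8. propose(2,'p'):  <2:lead t1 p>
9. deliver 2→1:  <1:foll t1 ->
10. deliver 1→2:  nop
11. deliver 2→3:  <3:foll t1 p>
12. deliver 3→2:  nop
13. timeout(3):  <3:cand t2 p>
14. deliver 3→0:  <0:foll t2 ->
15. deliver 0→3:  nop
16. deliver 3→1:  <1:foll t2 ->
17. deliver 1→3:  <3:lead t2 p>
18. timeout(1):  <1:cand t3 ->
19. timeout(4):  <4:cand t2 ->

3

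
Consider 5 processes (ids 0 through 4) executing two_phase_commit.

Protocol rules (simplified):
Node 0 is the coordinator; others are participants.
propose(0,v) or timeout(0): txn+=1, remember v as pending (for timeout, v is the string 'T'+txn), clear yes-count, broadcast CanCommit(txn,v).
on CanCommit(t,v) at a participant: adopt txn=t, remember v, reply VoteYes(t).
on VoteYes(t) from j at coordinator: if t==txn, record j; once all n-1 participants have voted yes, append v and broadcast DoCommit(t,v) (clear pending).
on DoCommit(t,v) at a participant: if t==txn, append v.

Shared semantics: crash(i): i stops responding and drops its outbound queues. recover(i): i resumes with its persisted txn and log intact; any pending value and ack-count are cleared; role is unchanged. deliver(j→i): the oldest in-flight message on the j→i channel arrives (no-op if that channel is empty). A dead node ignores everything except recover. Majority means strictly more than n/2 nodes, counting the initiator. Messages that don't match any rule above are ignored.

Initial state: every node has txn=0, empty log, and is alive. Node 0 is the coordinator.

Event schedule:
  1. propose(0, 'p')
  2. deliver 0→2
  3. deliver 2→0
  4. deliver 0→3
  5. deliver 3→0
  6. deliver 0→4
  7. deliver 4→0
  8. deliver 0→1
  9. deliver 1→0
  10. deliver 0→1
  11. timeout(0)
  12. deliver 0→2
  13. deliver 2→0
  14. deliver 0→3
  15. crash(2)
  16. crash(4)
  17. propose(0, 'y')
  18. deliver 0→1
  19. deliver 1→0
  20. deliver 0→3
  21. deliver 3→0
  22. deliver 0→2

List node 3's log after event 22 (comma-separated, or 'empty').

p

after 1 — propose(0,'p'): n0:coor/t1/[-]
after 2 — deliver 0→2: n2:part/t1/[-]
after 3 — deliver 2→0: ·
after 4 — deliver 0→3: n3:part/t1/[-]
after 5 — deliver 3→0: ·
after 6 — deliver 0→4: n4:part/t1/[-]
after 7 — deliver 4→0: ·
after 8 — deliver 0→1: n1:part/t1/[-]
after 9 — deliver 1→0: n0:coor/t1/[p]
after 10 — deliver 0→1: n1:part/t1/[p]
after 11 — timeout(0): n0:coor/t2/[p]
after 12 — deliver 0→2: n2:part/t1/[p]
after 13 — deliver 2→0: ·
after 14 — deliver 0→3: n3:part/t1/[p]
after 15 — crash(2): n2:✗part/t1/[p]
after 16 — crash(4): n4:✗part/t1/[-]
after 17 — propose(0,'y'): n0:coor/t3/[p]
after 18 — deliver 0→1: n1:part/t2/[p]
after 19 — deliver 1→0: ·
after 20 — deliver 0→3: n3:part/t2/[p]
after 21 — deliver 3→0: ·
after 22 — deliver 0→2: ·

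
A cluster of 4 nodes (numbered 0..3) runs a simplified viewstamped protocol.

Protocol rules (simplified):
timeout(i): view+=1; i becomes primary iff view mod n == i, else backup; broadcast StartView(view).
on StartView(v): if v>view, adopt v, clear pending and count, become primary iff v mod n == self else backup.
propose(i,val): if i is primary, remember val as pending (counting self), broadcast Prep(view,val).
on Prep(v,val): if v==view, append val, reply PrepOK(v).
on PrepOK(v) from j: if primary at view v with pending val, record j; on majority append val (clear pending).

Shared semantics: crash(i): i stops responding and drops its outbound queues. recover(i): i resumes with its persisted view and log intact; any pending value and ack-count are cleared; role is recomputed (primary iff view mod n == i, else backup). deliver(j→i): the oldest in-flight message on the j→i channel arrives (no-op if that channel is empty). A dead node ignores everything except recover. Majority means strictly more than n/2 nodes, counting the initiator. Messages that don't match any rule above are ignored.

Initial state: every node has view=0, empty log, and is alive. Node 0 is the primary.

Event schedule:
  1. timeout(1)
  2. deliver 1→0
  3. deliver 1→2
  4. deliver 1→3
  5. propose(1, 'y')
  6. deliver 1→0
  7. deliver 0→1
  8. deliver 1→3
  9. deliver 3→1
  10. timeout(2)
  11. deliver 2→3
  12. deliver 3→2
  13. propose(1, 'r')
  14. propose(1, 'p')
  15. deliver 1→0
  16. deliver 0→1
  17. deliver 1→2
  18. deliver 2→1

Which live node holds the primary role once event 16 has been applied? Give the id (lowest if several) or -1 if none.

step 1 timeout(1): 1={prim,v=1,log=-}
step 2 deliver 1→0: 0={back,v=1,log=-}
step 3 deliver 1→2: 2={back,v=1,log=-}
step 4 deliver 1→3: 3={back,v=1,log=-}
step 5 propose(1,'y'): —
step 6 deliver 1→0: 0={back,v=1,log=y}
step 7 deliver 0→1: —
step 8 deliver 1→3: 3={back,v=1,log=y}
step 9 deliver 3→1: 1={prim,v=1,log=y}
step 10 timeout(2): 2={prim,v=2,log=-}
step 11 deliver 2→3: 3={back,v=2,log=y}
step 12 deliver 3→2: —
step 13 propose(1,'r'): —
step 14 propose(1,'p'): —
step 15 deliver 1→0: 0={back,v=1,log=y,r}
step 16 deliver 0→1: —

1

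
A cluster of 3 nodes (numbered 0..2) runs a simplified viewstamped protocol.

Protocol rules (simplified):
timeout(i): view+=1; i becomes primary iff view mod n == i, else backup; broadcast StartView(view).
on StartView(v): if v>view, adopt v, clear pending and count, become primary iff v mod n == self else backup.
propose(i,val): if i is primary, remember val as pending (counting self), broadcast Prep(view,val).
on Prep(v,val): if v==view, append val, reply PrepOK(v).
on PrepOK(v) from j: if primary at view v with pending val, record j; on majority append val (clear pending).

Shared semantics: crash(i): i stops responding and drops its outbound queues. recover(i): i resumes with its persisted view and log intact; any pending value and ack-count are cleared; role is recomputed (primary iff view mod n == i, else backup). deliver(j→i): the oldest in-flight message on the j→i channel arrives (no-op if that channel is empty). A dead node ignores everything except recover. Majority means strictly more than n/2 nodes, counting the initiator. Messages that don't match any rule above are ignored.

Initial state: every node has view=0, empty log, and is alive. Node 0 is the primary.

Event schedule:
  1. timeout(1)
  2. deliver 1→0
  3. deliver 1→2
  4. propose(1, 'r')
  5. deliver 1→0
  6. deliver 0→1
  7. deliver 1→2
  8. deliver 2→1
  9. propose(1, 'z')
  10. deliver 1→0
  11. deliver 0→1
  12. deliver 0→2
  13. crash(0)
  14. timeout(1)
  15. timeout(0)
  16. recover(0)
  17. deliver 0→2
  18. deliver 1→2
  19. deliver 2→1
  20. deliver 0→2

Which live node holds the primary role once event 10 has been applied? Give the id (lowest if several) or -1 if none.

1

after 1 — timeout(1): n1:prim/v1/[-]
after 2 — deliver 1→0: n0:back/v1/[-]
after 3 — deliver 1→2: n2:back/v1/[-]
after 4 — propose(1,'r'): ·
after 5 — deliver 1→0: n0:back/v1/[r]
after 6 — deliver 0→1: n1:prim/v1/[r]
after 7 — deliver 1→2: n2:back/v1/[r]
after 8 — deliver 2→1: ·
after 9 — propose(1,'z'): ·
after 10 — deliver 1→0: n0:back/v1/[r,z]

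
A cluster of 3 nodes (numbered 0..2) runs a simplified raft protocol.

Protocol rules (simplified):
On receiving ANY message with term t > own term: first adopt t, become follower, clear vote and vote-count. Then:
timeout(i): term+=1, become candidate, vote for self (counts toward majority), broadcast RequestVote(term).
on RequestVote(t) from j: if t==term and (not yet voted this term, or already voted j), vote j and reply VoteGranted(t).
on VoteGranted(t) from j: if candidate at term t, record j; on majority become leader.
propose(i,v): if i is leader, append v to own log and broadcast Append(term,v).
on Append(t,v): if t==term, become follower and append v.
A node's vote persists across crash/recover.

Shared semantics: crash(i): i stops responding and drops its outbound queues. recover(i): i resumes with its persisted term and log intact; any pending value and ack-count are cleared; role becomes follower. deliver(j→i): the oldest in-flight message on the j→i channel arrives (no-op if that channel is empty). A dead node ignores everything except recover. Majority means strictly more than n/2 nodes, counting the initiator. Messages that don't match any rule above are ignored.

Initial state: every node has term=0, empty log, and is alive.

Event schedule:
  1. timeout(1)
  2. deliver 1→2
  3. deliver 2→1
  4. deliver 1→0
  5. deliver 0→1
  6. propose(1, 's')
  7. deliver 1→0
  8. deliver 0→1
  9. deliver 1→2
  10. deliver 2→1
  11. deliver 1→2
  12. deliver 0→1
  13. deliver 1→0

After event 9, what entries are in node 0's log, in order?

s

1. timeout(1):  <1:cand t1 ->
2. deliver 1→2:  <2:foll t1 ->
3. deliver 2→1:  <1:lead t1 ->
4. deliver 1→0:  <0:foll t1 ->
5. deliver 0→1:  nop
6. propose(1,'s'):  <1:lead t1 s>
7. deliver 1→0:  <0:foll t1 s>
8. deliver 0→1:  nop
9. deliver 1→2:  <2:foll t1 s>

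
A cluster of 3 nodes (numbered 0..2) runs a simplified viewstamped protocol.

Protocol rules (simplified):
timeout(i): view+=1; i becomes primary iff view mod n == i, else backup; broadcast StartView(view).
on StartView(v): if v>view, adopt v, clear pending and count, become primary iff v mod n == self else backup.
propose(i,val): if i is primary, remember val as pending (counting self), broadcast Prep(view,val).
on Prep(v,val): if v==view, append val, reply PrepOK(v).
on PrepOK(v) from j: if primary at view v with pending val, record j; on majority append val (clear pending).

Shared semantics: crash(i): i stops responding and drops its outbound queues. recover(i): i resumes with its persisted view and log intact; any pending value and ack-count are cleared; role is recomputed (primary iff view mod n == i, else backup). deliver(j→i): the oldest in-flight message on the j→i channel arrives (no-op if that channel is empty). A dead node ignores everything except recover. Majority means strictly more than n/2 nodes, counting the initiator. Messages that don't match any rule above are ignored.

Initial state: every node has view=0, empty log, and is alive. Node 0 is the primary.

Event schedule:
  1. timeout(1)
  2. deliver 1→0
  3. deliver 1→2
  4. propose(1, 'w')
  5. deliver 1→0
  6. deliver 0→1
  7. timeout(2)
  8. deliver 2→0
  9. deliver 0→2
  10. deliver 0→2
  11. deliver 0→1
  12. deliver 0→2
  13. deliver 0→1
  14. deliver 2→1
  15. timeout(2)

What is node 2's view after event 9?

2

step 1 timeout(1): 1={prim,v=1,log=-}
step 2 deliver 1→0: 0={back,v=1,log=-}
step 3 deliver 1→2: 2={back,v=1,log=-}
step 4 propose(1,'w'): —
step 5 deliver 1→0: 0={back,v=1,log=w}
step 6 deliver 0→1: 1={prim,v=1,log=w}
step 7 timeout(2): 2={prim,v=2,log=-}
step 8 deliver 2→0: 0={back,v=2,log=w}
step 9 deliver 0→2: —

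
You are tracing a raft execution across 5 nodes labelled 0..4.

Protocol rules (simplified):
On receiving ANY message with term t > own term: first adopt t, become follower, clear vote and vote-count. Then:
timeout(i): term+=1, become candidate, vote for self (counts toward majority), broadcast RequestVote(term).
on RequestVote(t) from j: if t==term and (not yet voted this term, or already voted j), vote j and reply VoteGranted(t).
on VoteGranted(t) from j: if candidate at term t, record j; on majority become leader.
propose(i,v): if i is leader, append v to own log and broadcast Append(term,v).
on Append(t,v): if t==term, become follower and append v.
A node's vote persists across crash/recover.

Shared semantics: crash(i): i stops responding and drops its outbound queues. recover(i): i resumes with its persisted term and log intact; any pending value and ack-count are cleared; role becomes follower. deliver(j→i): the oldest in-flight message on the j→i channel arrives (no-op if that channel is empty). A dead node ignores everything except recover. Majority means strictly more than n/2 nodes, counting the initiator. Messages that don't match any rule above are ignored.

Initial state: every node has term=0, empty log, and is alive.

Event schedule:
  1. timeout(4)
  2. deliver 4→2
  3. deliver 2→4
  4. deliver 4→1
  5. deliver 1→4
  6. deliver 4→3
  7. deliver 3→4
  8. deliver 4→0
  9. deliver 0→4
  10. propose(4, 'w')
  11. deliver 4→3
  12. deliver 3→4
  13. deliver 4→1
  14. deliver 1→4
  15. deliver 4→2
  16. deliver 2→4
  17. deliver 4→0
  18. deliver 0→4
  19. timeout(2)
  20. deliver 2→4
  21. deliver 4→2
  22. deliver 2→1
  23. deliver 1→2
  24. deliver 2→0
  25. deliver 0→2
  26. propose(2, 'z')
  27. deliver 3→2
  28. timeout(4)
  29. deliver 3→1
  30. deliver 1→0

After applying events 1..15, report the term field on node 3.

e1 timeout(4): 4[cand,t=1,-]
e2 deliver 4→2: 2[foll,t=1,-]
e3 deliver 2→4: ·
e4 deliver 4→1: 1[foll,t=1,-]
e5 deliver 1→4: 4[lead,t=1,-]
e6 deliver 4→3: 3[foll,t=1,-]
e7 deliver 3→4: ·
e8 deliver 4→0: 0[foll,t=1,-]
e9 deliver 0→4: ·
e10 propose(4,'w'): 4[lead,t=1,w]
e11 deliver 4→3: 3[foll,t=1,w]
e12 deliver 3→4: ·
e13 deliver 4→1: 1[foll,t=1,w]
e14 deliver 1→4: ·
e15 deliver 4→2: 2[foll,t=1,w]

1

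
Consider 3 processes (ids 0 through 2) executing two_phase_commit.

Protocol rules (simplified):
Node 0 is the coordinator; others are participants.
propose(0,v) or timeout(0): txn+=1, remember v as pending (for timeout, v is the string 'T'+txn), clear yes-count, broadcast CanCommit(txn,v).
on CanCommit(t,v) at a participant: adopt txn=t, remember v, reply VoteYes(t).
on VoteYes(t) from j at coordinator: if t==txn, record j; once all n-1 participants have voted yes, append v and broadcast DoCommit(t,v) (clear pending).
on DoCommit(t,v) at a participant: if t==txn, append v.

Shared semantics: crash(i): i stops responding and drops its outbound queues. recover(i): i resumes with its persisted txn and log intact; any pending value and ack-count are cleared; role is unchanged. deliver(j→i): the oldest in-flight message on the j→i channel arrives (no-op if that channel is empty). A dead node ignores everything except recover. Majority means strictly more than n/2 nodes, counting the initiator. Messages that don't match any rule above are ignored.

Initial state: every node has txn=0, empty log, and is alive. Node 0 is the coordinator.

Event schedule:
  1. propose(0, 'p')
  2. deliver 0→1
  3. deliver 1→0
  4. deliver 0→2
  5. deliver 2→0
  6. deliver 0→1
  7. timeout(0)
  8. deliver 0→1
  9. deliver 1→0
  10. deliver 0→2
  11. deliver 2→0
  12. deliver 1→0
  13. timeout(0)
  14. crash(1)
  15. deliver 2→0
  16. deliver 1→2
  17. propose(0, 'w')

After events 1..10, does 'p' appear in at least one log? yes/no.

[1] propose(0,'p') → N0(coor t1 [-])
[2] deliver 0→1 → N1(part t1 [-])
[3] deliver 1→0 → ∅
[4] deliver 0→2 → N2(part t1 [-])
[5] deliver 2→0 → N0(coor t1 [p])
[6] deliver 0→1 → N1(part t1 [p])
[7] timeout(0) → N0(coor t2 [p])
[8] deliver 0→1 → N1(part t2 [p])
[9] deliver 1→0 → ∅
[10] deliver 0→2 → N2(part t1 [p])

yes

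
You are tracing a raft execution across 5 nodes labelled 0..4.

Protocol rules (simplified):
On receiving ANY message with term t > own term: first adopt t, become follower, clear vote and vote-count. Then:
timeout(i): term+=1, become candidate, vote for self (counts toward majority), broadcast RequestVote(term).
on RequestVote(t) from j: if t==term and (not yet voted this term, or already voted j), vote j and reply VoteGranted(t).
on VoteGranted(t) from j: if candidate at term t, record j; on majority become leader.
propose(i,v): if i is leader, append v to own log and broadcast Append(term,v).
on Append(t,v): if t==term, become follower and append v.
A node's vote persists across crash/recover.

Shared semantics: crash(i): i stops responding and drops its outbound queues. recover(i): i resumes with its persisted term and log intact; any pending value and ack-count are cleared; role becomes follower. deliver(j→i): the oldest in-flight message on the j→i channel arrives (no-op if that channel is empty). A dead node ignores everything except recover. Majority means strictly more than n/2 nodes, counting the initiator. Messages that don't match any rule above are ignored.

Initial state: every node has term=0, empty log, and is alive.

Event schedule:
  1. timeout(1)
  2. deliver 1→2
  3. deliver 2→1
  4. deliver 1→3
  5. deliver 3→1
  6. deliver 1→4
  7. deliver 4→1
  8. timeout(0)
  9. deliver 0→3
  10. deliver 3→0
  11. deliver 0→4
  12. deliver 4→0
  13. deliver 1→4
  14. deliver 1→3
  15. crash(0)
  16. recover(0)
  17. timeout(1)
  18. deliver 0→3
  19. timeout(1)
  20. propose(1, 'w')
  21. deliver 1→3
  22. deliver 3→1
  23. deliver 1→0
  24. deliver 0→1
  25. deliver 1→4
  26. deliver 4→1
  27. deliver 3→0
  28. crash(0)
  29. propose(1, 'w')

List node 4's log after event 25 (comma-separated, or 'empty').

empty

[1] timeout(1) → N1(cand t1 [-])
[2] deliver 1→2 → N2(foll t1 [-])
[3] deliver 2→1 → ∅
[4] deliver 1→3 → N3(foll t1 [-])
[5] deliver 3→1 → N1(lead t1 [-])
[6] deliver 1→4 → N4(foll t1 [-])
[7] deliver 4→1 → ∅
[8] timeout(0) → N0(cand t1 [-])
[9] deliver 0→3 → ∅
[10] deliver 3→0 → ∅
[11] deliver 0→4 → ∅
[12] deliver 4→0 → ∅
[13] deliver 1→4 → ∅
[14] deliver 1→3 → ∅
[15] crash(0) → N0(✗cand t1 [-])
[16] recover(0) → N0(foll t1 [-])
[17] timeout(1) → N1(cand t2 [-])
[18] deliver 0→3 → ∅
[19] timeout(1) → N1(cand t3 [-])
[20] propose(1,'w') → ∅
[21] deliver 1→3 → N3(foll t2 [-])
[22] deliver 3→1 → ∅
[23] deliver 1→0 → ∅
[24] deliver 0→1 → ∅
[25] deliver 1→4 → N4(foll t2 [-])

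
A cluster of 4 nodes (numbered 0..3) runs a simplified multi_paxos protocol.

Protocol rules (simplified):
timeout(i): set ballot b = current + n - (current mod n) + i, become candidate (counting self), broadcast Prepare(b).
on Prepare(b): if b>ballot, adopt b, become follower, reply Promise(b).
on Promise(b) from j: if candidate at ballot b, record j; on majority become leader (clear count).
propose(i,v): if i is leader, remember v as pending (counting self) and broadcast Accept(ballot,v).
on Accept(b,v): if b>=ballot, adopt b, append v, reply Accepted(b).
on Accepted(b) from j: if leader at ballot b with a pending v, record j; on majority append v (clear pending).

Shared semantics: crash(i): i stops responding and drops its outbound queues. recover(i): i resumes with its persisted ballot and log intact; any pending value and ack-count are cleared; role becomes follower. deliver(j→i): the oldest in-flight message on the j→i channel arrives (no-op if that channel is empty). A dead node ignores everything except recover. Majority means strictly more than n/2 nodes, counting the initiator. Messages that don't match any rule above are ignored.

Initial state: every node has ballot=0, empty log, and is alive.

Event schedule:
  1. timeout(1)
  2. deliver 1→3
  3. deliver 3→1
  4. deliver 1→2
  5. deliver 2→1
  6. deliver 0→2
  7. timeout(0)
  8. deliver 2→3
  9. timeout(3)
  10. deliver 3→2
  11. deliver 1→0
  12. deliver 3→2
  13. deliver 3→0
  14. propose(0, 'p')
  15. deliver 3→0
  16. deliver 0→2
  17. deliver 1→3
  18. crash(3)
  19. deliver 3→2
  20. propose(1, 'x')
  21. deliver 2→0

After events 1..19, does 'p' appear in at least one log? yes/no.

no

1. timeout(1):  <1:cand b5 ->
2. deliver 1→3:  <3:foll b5 ->
3. deliver 3→1:  nop
4. deliver 1→2:  <2:foll b5 ->
5. deliver 2→1:  <1:lead b5 ->
6. deliver 0→2:  nop
7. timeout(0):  <0:cand b4 ->
8. deliver 2→3:  nop
9. timeout(3):  <3:cand b11 ->
10. deliver 3→2:  <2:foll b11 ->
11. deliver 1→0:  <0:foll b5 ->
12. deliver 3→2:  nop
13. deliver 3→0:  <0:foll b11 ->
14. propose(0,'p'):  nop
15. deliver 3→0:  nop
16. deliver 0→2:  nop
17. deliver 1→3:  nop
18. crash(3):  <3:✗cand b11 ->
19. deliver 3→2:  nop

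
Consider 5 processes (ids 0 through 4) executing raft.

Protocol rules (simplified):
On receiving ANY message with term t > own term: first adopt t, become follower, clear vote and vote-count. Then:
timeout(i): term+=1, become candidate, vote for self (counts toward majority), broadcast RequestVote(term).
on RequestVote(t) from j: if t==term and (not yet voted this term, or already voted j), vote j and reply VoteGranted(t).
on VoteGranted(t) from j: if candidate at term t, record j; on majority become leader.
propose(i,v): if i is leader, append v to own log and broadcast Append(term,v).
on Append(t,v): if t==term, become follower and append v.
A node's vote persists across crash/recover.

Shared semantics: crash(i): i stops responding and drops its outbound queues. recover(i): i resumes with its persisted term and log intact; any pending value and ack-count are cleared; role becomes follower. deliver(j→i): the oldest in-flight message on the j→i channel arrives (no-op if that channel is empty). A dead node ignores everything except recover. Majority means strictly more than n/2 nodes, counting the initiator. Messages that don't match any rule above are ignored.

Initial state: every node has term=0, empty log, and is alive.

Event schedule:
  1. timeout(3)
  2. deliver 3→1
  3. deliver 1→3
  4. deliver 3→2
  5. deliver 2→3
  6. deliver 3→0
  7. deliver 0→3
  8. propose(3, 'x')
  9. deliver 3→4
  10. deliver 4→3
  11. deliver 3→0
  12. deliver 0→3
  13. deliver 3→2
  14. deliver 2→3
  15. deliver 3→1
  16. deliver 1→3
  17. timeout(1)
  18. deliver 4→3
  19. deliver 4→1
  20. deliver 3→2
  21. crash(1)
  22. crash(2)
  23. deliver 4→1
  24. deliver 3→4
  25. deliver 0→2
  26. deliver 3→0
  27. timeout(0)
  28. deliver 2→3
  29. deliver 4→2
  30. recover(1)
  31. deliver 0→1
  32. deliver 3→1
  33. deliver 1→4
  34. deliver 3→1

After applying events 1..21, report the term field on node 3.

1

1. timeout(3):  <3:cand t1 ->
2. deliver 3→1:  <1:foll t1 ->
3. deliver 1→3:  nop
4. deliver 3→2:  <2:foll t1 ->
5. deliver 2→3:  <3:lead t1 ->
6. deliver 3→0:  <0:foll t1 ->
7. deliver 0→3:  nop
8. propose(3,'x'):  <3:lead t1 x>
9. deliver 3→4:  <4:foll t1 ->
10. deliver 4→3:  nop
11. deliver 3→0:  <0:foll t1 x>
12. deliver 0→3:  nop
13. deliver 3→2:  <2:foll t1 x>
14. deliver 2→3:  nop
15. deliver 3→1:  <1:foll t1 x>
16. deliver 1→3:  nop
17. timeout(1):  <1:cand t2 x>
18. deliver 4→3:  nop
19. deliver 4→1:  nop
20. deliver 3→2:  nop
21. crash(1):  <1:✗cand t2 x>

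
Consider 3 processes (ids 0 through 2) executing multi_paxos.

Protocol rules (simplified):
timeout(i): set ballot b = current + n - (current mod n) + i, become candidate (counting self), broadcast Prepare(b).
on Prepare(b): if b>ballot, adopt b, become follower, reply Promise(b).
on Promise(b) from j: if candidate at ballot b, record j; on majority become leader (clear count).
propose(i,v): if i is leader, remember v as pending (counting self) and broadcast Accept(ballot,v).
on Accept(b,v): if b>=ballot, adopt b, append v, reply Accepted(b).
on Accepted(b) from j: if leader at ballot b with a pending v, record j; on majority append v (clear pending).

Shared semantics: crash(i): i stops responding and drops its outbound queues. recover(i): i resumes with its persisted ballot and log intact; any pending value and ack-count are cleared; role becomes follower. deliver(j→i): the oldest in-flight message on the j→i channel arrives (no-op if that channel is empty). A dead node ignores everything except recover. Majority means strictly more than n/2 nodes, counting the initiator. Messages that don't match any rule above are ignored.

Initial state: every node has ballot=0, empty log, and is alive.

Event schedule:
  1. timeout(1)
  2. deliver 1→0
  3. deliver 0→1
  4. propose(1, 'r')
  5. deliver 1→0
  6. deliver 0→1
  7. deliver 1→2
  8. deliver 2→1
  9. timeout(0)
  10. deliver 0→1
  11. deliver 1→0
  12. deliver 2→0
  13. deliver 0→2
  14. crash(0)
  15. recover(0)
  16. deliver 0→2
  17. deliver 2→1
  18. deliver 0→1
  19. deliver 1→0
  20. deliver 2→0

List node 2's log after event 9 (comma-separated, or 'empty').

empty

after 1 — timeout(1): n1:cand/b4/[-]
after 2 — deliver 1→0: n0:foll/b4/[-]
after 3 — deliver 0→1: n1:lead/b4/[-]
after 4 — propose(1,'r'): ·
after 5 — deliver 1→0: n0:foll/b4/[r]
after 6 — deliver 0→1: n1:lead/b4/[r]
after 7 — deliver 1→2: n2:foll/b4/[-]
after 8 — deliver 2→1: ·
after 9 — timeout(0): n0:cand/b6/[r]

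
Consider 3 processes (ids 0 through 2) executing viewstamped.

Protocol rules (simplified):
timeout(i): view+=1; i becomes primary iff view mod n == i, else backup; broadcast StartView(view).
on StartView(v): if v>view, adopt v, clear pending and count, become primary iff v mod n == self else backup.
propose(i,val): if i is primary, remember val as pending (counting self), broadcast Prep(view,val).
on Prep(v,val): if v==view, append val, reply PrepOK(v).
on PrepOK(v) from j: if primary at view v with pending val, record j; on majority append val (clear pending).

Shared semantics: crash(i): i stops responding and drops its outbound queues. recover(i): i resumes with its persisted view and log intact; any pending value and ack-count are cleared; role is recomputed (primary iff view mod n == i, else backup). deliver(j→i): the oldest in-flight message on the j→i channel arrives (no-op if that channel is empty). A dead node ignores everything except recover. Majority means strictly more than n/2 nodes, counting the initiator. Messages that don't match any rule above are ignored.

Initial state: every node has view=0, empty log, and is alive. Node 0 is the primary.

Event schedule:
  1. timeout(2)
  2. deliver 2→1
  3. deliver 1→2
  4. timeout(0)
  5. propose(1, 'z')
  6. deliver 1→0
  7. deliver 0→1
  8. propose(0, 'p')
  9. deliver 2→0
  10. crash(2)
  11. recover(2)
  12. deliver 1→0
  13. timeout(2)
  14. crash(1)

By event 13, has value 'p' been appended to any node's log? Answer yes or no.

no

[1] timeout(2) → N2(back v1 [-])
[2] deliver 2→1 → N1(prim v1 [-])
[3] deliver 1→2 → ∅
[4] timeout(0) → N0(back v1 [-])
[5] propose(1,'z') → ∅
[6] deliver 1→0 → N0(back v1 [z])
[7] deliver 0→1 → ∅
[8] propose(0,'p') → ∅
[9] deliver 2→0 → ∅
[10] crash(2) → N2(✗back v1 [-])
[11] recover(2) → N2(back v1 [-])
[12] deliver 1→0 → ∅
[13] timeout(2) → N2(prim v2 [-])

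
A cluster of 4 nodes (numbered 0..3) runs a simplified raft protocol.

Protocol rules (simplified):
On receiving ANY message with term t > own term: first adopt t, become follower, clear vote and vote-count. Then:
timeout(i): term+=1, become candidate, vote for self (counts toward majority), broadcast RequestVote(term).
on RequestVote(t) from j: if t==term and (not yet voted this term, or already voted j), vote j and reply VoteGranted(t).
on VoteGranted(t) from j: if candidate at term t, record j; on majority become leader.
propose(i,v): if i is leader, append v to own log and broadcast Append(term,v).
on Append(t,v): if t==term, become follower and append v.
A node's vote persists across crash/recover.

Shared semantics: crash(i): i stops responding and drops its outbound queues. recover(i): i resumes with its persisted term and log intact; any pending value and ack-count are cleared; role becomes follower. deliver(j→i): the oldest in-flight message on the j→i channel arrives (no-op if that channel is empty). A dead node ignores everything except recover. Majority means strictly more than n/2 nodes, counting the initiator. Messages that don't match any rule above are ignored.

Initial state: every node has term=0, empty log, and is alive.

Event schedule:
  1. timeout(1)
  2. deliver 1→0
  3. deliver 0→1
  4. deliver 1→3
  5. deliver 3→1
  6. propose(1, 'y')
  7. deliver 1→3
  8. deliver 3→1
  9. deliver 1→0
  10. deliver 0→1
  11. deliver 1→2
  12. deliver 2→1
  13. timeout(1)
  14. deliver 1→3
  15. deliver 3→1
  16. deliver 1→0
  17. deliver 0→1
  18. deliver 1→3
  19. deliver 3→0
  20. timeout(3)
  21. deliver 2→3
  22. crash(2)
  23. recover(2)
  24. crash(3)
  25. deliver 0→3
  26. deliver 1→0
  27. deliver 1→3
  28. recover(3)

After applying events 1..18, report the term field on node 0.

2

e1 timeout(1): 1[cand,t=1,-]
e2 deliver 1→0: 0[foll,t=1,-]
e3 deliver 0→1: ·
e4 deliver 1→3: 3[foll,t=1,-]
e5 deliver 3→1: 1[lead,t=1,-]
e6 propose(1,'y'): 1[lead,t=1,y]
e7 deliver 1→3: 3[foll,t=1,y]
e8 deliver 3→1: ·
e9 deliver 1→0: 0[foll,t=1,y]
e10 deliver 0→1: ·
e11 deliver 1→2: 2[foll,t=1,-]
e12 deliver 2→1: ·
e13 timeout(1): 1[cand,t=2,y]
e14 deliver 1→3: 3[foll,t=2,y]
e15 deliver 3→1: ·
e16 deliver 1→0: 0[foll,t=2,y]
e17 deliver 0→1: 1[lead,t=2,y]
e18 deliver 1→3: ·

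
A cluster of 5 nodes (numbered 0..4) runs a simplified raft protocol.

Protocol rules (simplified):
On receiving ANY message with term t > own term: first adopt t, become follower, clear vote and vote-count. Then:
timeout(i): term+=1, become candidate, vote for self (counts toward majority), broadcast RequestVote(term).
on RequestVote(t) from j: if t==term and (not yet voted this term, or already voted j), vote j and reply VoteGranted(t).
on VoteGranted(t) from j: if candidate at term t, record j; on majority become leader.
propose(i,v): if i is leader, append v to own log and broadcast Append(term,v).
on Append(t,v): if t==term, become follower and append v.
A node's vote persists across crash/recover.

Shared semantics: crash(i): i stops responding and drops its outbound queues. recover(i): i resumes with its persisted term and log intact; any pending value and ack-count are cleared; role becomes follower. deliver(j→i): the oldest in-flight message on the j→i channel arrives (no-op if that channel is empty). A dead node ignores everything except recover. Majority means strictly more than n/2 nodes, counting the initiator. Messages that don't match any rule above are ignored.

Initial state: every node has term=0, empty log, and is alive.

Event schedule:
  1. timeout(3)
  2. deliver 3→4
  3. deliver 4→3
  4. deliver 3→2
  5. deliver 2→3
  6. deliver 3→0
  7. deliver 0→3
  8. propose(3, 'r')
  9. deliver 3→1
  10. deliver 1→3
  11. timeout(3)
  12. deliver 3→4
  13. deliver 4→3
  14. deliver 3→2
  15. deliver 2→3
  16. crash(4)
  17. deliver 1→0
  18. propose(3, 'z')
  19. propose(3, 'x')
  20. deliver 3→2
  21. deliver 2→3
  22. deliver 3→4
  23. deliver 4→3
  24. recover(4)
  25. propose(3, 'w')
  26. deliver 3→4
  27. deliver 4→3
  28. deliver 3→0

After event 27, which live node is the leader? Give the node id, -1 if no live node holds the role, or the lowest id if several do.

3

1. timeout(3):  <3:cand t1 ->
2. deliver 3→4:  <4:foll t1 ->
3. deliver 4→3:  nop
4. deliver 3→2:  <2:foll t1 ->
5. deliver 2→3:  <3:lead t1 ->
6. deliver 3→0:  <0:foll t1 ->
7. deliver 0→3:  nop
8. propose(3,'r'):  <3:lead t1 r>
9. deliver 3→1:  <1:foll t1 ->
10. deliver 1→3:  nop
11. timeout(3):  <3:cand t2 r>
12. deliver 3→4:  <4:foll t1 r>
13. deliver 4→3:  nop
14. deliver 3→2:  <2:foll t1 r>
15. deliver 2→3:  nop
16. crash(4):  <4:✗foll t1 r>
17. deliver 1→0:  nop
18. propose(3,'z'):  nop
19. propose(3,'x'):  nop
20. deliver 3→2:  <2:foll t2 r>
21. deliver 2→3:  nop
22. deliver 3→4:  nop
23. deliver 4→3:  nop
24. recover(4):  <4:foll t1 r>
25. propose(3,'w'):  nop
26. deliver 3→4:  <4:foll t2 r>
27. deliver 4→3:  <3:lead t2 r>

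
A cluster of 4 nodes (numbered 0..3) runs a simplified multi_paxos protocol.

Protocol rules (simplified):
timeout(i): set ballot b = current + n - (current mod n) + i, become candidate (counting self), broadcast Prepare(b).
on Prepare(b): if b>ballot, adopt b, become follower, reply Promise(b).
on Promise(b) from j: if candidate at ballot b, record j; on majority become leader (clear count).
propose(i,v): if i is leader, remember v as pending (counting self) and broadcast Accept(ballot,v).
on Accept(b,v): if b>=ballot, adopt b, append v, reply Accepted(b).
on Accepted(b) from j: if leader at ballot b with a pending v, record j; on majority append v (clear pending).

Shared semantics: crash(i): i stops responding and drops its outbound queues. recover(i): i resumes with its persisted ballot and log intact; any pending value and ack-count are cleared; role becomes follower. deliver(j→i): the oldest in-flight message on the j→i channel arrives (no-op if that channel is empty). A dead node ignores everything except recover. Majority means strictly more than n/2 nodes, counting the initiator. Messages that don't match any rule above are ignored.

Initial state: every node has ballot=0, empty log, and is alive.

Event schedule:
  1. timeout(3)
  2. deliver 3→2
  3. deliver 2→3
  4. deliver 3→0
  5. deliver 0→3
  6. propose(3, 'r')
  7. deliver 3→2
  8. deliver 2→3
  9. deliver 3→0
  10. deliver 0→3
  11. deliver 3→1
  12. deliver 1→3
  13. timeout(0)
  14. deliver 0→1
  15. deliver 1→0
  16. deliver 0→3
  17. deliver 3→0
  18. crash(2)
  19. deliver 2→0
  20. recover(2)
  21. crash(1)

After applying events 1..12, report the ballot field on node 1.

7

1. timeout(3):  <3:cand b7 ->
2. deliver 3→2:  <2:foll b7 ->
3. deliver 2→3:  nop
4. deliver 3→0:  <0:foll b7 ->
5. deliver 0→3:  <3:lead b7 ->
6. propose(3,'r'):  nop
7. deliver 3→2:  <2:foll b7 r>
8. deliver 2→3:  nop
9. deliver 3→0:  <0:foll b7 r>
10. deliver 0→3:  <3:lead b7 r>
11. deliver 3→1:  <1:foll b7 ->
12. deliver 1→3:  nop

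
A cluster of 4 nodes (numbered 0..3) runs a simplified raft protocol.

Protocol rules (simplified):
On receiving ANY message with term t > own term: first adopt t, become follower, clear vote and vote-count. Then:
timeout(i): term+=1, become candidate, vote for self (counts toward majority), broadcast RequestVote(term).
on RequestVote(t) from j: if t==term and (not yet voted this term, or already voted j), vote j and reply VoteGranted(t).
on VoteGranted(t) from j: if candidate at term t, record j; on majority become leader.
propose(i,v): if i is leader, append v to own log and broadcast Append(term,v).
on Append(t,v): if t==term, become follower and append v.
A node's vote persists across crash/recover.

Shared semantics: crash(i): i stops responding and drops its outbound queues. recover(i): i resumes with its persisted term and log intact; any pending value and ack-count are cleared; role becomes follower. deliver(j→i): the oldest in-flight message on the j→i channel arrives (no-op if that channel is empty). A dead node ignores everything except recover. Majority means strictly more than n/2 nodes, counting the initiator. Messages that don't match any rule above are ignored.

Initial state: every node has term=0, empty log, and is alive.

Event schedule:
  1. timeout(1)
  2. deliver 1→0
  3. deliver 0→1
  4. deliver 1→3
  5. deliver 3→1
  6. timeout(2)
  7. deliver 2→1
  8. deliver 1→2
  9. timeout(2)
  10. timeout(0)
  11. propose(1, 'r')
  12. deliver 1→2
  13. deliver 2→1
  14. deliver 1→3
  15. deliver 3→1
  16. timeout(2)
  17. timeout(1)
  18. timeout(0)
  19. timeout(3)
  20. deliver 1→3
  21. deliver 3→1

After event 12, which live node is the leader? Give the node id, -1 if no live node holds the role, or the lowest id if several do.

1. timeout(1):  <1:cand t1 ->
2. deliver 1→0:  <0:foll t1 ->
3. deliver 0→1:  nop
4. deliver 1→3:  <3:foll t1 ->
5. deliver 3→1:  <1:lead t1 ->
6. timeout(2):  <2:cand t1 ->
7. deliver 2→1:  nop
8. deliver 1→2:  nop
9. timeout(2):  <2:cand t2 ->
10. timeout(0):  <0:cand t2 ->
11. propose(1,'r'):  <1:lead t1 r>
12. deliver 1→2:  nop

1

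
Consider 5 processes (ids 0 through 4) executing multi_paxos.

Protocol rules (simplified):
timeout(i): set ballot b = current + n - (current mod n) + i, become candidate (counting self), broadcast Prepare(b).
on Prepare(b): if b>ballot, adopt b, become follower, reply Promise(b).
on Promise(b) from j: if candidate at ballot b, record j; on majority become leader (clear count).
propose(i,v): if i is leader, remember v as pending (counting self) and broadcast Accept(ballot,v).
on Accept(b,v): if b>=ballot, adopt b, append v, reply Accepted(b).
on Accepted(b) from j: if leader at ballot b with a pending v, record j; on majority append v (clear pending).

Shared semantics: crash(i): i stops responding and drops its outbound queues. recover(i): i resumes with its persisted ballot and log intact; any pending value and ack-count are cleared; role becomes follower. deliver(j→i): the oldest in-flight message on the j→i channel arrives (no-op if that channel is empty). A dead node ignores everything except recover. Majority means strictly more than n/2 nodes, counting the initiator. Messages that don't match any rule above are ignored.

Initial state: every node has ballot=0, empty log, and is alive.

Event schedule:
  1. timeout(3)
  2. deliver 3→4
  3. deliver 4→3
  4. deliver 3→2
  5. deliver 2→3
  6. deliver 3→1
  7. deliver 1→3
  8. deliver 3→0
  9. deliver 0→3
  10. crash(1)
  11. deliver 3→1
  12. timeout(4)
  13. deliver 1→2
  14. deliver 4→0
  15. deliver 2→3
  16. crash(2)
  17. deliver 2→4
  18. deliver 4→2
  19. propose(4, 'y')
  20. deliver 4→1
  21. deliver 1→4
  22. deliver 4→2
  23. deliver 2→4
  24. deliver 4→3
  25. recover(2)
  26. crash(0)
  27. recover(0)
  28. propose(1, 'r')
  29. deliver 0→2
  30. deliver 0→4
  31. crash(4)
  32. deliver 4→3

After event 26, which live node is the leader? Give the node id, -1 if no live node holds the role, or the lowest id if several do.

-1

after 1 — timeout(3): n3:cand/b8/[-]
after 2 — deliver 3→4: n4:foll/b8/[-]
after 3 — deliver 4→3: ·
after 4 — deliver 3→2: n2:foll/b8/[-]
after 5 — deliver 2→3: n3:lead/b8/[-]
after 6 — deliver 3→1: n1:foll/b8/[-]
after 7 — deliver 1→3: ·
after 8 — deliver 3→0: n0:foll/b8/[-]
after 9 — deliver 0→3: ·
after 10 — crash(1): n1:✗foll/b8/[-]
after 11 — deliver 3→1: ·
after 12 — timeout(4): n4:cand/b14/[-]
after 13 — deliver 1→2: ·
after 14 — deliver 4→0: n0:foll/b14/[-]
after 15 — deliver 2→3: ·
after 16 — crash(2): n2:✗foll/b8/[-]
after 17 — deliver 2→4: ·
after 18 — deliver 4→2: ·
after 19 — propose(4,'y'): ·
after 20 — deliver 4→1: ·
after 21 — deliver 1→4: ·
after 22 — deliver 4→2: ·
after 23 — deliver 2→4: ·
after 24 — deliver 4→3: n3:foll/b14/[-]
after 25 — recover(2): n2:foll/b8/[-]
after 26 — crash(0): n0:✗foll/b14/[-]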